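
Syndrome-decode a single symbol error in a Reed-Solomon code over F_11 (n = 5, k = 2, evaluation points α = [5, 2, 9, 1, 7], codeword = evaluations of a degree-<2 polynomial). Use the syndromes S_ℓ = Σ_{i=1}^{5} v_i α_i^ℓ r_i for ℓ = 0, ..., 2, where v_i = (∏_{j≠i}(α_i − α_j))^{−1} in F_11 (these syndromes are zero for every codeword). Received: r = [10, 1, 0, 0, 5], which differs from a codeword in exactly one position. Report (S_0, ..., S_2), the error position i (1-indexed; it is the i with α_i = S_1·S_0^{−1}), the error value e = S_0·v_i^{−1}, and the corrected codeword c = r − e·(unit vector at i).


S = (7, 7, 7), error at position 4, error magnitude e = 2, c = [10, 1, 0, 9, 5].

Step 1: column multipliers v_i = (∏_{j≠i}(α_i − α_j))^{−1} mod 11.
  i = 1 (α = 5): (5−2)(5−9)(5−1)(5−7) = 3·(−4)·4·(−2) = 96 ≡ 8, so v_1 = 8^{−1} = 7 (mod 11).
  i = 2 (α = 2): (2−5)(2−9)(2−1)(2−7) = (−3)·(−7)·1·(−5) = −105 ≡ 5, so v_2 = 5^{−1} = 9 (mod 11).
  i = 3 (α = 9): (9−5)(9−2)(9−1)(9−7) = 4·7·8·2 = 448 ≡ 8, so v_3 = 8^{−1} = 7 (mod 11).
  i = 4 (α = 1): (1−5)(1−2)(1−9)(1−7) = (−4)·(−1)·(−8)·(−6) = 192 ≡ 5, so v_4 = 5^{−1} = 9 (mod 11).
  i = 5 (α = 7): (7−5)(7−2)(7−9)(7−1) = 2·5·(−2)·6 = −120 ≡ 1, so v_5 = 1^{−1} = 1 (mod 11).
  v = [7, 9, 7, 9, 1].
Step 2: syndromes of r = [10, 1, 0, 0, 5] (all sums mod 11).
  S_0 = Σ v_i r_i = 7·10 + 9·1 + 7·0 + 9·0 + 1·5 = 84 ≡ 7.
  S_1 = Σ v_i α_i r_i = 7·5·10 + 9·2·1 + 7·9·0 + 9·1·0 + 1·7·5 = 403 ≡ 7.
  α_i^2 mod 11 = [3, 4, 4, 1, 5].
  S_2 = Σ v_i α_i^2 r_i = 7·3·10 + 9·4·1 + 7·4·0 + 9·1·0 + 1·5·5 = 271 ≡ 7.
  S = (7, 7, 7) ≠ 0, so r is not a codeword (an error is present).
Step 3: locate the error. For a single error e at position i, S_ℓ = v_i·e·α_i^ℓ, so α_err = S_1/S_0.
  S_0^{−1} = 7^{−1} = 8 (mod 11), so α_err = 7·8 = 56 ≡ 1 = α_4. Error position i = 4.
  Consistency check: S_2/S_1 = 7·8 = 56 ≡ 1 = α_err ✓ (single-error assumption holds).
Step 4: error magnitude e = S_0/v_4 = S_0·∏_{j≠4}(α_4 − α_j) = 7·5 = 35 ≡ 2 (mod 11).
Step 5: correct position 4: c_4 = r_4 − e = 0 − 2 ≡ 9 (mod 11). Hence c = [10, 1, 0, 9, 5].
  Check: interpolating c through the α_i gives m(x) = 6 + 3·x (degree < 2) with m(α_i) = c_i for every i, so c is indeed a codeword.


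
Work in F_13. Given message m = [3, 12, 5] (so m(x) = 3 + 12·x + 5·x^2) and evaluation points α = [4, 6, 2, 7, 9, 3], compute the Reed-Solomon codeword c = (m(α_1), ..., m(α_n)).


c = [1, 8, 8, 7, 9, 6]

Message polynomial: m(x) = 3 + 12·x + 5·x^2 (mod 13).
For each evaluation point α_i, compute m(α_i) mod 13:
  α_1 = 4: Horner steps 5 → 6 → 1, so m(4) = 1.
  α_2 = 6: Horner steps 5 → 3 → 8, so m(6) = 8.
  α_3 = 2: Horner steps 5 → 9 → 8, so m(2) = 8.
  α_4 = 7: Horner steps 5 → 8 → 7, so m(7) = 7.
  α_5 = 9: Horner steps 5 → 5 → 9, so m(9) = 9.
  α_6 = 3: Horner steps 5 → 1 → 6, so m(3) = 6.
Codeword c = [1, 8, 8, 7, 9, 6] ∈ F_13^6.


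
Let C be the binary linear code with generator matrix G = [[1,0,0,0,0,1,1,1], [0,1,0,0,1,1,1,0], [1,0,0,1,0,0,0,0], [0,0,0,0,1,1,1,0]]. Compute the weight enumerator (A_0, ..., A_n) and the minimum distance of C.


Weight distribution: A_0 = 1, A_1 = 1, A_2 = 1, A_3 = 4, A_4 = 5, A_5 = 3, A_6 = 1. Minimum distance d = 1.

Enumerate all 2^4 = 16 messages m ∈ F_2^4.
For each, compute codeword c = mG in F_2^8, then tally its weight.
  m = 0000 → c = 00000000, weight = 0.
  m = 1000 → c = 10000111, weight = 4.
  m = 0100 → c = 01001110, weight = 4.
  m = 1100 → c = 11001001, weight = 4.
  m = 0010 → c = 10010000, weight = 2.
  m = 1010 → c = 00010111, weight = 4.
  m = 0110 → c = 11011110, weight = 6.
  m = 1110 → c = 01011001, weight = 4.
  m = 0001 → c = 00001110, weight = 3.
  m = 1001 → c = 10001001, weight = 3.
  m = 0101 → c = 01000000, weight = 1.
  m = 1101 → c = 11000111, weight = 5.
  m = 0011 → c = 10011110, weight = 5.
  m = 1011 → c = 00011001, weight = 3.
  m = 0111 → c = 11010000, weight = 3.
  m = 1111 → c = 01010111, weight = 5.
Tally weights:
  weight 0: 1 codewords.
  weight 1: 1 codewords.
  weight 2: 1 codewords.
  weight 3: 4 codewords.
  weight 4: 5 codewords.
  weight 5: 3 codewords.
  weight 6: 1 codewords.
Minimum distance d = smallest w > 0 with A_w > 0 = 1.
Sanity: Σ A_w = 16 = 2^4 = 16 ✓.


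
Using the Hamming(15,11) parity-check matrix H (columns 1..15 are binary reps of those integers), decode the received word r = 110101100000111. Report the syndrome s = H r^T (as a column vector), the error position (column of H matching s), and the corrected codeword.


s = (1, 0, 1, 0)^T, error position = 10, corrected codeword c = 110101100100111

Compute s = H r^T mod 2 one row at a time:
  s_1 = 0 + 0 + 0 + 0 + 0 + 1 + 1 + 1 = 3 ≡ 1 (mod 2).
  s_2 = 1 + 0 + 1 + 1 + 0 + 1 + 1 + 1 = 6 ≡ 0 (mod 2).
  s_3 = 1 + 0 + 1 + 1 + 0 + 0 + 1 + 1 = 5 ≡ 1 (mod 2).
  s_4 = 1 + 0 + 0 + 1 + 0 + 0 + 1 + 1 = 4 ≡ 0 (mod 2).
s = (1, 0, 1, 0)^T — this equals column 10 of H (binary 1010), so error is at position 10.
Correct: flip bit 10 of r = 110101100000111 to get c = 110101100100111.


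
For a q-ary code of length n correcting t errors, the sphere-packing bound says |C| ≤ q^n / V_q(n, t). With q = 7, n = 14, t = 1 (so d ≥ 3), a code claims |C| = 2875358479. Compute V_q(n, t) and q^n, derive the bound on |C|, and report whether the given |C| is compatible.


V_q(n, t) = 85, q^n = 678223072849, Hamming bound = 7979094974, |C| = 2875358479 ≤ bound (satisfied).

Step 1: Compute V_q(n, t) = Σ_{j=0}^1 C(n, j) (q−1)^j.
  j = 0: C(14,0)·(6)^0 = 1·1 = 1.
  j = 1: C(14,1)·(6)^1 = 14·6 = 84.
  V_q(n, t) = 1 + 84 = 85.
Step 2: q^n = 7^14 = 678223072849.
Step 3: Hamming bound ⌊q^n / V_q(n,t)⌋ = ⌊678223072849/85⌋ = 7979094974.
Step 4: Compare |C| = 2875358479 to 7979094974: satisfied.
The claimed |C| lies below the Hamming bound.


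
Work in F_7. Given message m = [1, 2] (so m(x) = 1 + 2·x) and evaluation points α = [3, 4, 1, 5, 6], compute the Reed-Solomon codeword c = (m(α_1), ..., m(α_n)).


c = [0, 2, 3, 4, 6]

Message polynomial: m(x) = 1 + 2·x (mod 7).
For each evaluation point α_i, compute m(α_i) mod 7:
  α_1 = 3: Horner steps 2 → 0, so m(3) = 0.
  α_2 = 4: Horner steps 2 → 2, so m(4) = 2.
  α_3 = 1: Horner steps 2 → 3, so m(1) = 3.
  α_4 = 5: Horner steps 2 → 4, so m(5) = 4.
  α_5 = 6: Horner steps 2 → 6, so m(6) = 6.
Codeword c = [0, 2, 3, 4, 6] ∈ F_7^5.


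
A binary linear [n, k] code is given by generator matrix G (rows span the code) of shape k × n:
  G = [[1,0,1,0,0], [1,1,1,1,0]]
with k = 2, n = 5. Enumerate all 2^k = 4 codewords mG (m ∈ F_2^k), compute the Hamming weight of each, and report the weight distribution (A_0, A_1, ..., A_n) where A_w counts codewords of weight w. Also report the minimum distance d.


Weight distribution: A_0 = 1, A_2 = 2, A_4 = 1. Minimum distance d = 2.

Enumerate all 2^2 = 4 messages m ∈ F_2^2.
For each, compute codeword c = mG in F_2^5, then tally its weight.
  m = 00 → c = 00000, weight = 0.
  m = 10 → c = 10100, weight = 2.
  m = 01 → c = 11110, weight = 4.
  m = 11 → c = 01010, weight = 2.
Tally weights:
  weight 0: 1 codewords.
  weight 2: 2 codewords.
  weight 4: 1 codewords.
Minimum distance d = smallest w > 0 with A_w > 0 = 2.
Sanity: Σ A_w = 4 = 2^2 = 4 ✓.


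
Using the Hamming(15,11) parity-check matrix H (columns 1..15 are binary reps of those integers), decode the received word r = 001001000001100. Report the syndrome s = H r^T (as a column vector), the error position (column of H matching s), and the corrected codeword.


s = (0, 1, 0, 0)^T, error position = 4, corrected codeword c = 001101000001100

Compute s = H r^T mod 2 one row at a time:
  s_1 = 0 + 0 + 0 + 0 + 1 + 1 + 0 + 0 = 2 ≡ 0 (mod 2).
  s_2 = 0 + 0 + 1 + 0 + 1 + 1 + 0 + 0 = 3 ≡ 1 (mod 2).
  s_3 = 0 + 1 + 1 + 0 + 0 + 0 + 0 + 0 = 2 ≡ 0 (mod 2).
  s_4 = 0 + 1 + 0 + 0 + 0 + 0 + 1 + 0 = 2 ≡ 0 (mod 2).
s = (0, 1, 0, 0)^T — this equals column 4 of H (binary 0100), so error is at position 4.
Correct: flip bit 4 of r = 001001000001100 to get c = 001101000001100.


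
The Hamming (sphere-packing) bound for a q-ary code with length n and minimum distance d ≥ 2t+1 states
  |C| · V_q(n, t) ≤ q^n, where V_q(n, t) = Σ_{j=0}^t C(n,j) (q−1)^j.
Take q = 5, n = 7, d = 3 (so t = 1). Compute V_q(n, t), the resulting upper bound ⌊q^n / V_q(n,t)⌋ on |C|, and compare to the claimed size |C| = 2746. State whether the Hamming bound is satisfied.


V_q(n, t) = 29, q^n = 78125, Hamming bound = 2693, |C| = 2746 > bound (violated).

Step 1: Compute V_q(n, t) = Σ_{j=0}^1 C(n, j) (q−1)^j.
  j = 0: C(7,0)·(4)^0 = 1·1 = 1.
  j = 1: C(7,1)·(4)^1 = 7·4 = 28.
  V_q(n, t) = 1 + 28 = 29.
Step 2: q^n = 5^7 = 78125.
Step 3: Hamming bound ⌊q^n / V_q(n,t)⌋ = ⌊78125/29⌋ = 2693.
Step 4: Compare |C| = 2746 to 2693: violated.
The claimed |C| lies above the Hamming bound, so no 5-ary code of length 7 with d ≥ 3 can have 2746 codewords.


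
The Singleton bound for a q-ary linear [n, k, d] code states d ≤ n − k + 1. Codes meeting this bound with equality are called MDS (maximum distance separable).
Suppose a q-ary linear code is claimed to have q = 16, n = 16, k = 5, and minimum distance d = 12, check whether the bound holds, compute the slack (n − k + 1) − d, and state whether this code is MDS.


Singleton RHS = n − k + 1 = 12, slack = 0, bound satisfied, MDS.

Singleton bound: d ≤ n − k + 1.
Here n = 16, k = 5, so n − k + 1 = 12.
Given d = 12, check d ≤ 12: YES.
Slack = (n − k + 1) − d = 0.
The code is MDS (slack = 0).
Description: the claimed parameters are [16, 5, 12]_16; such a code would be MDS (meets Singleton bound).


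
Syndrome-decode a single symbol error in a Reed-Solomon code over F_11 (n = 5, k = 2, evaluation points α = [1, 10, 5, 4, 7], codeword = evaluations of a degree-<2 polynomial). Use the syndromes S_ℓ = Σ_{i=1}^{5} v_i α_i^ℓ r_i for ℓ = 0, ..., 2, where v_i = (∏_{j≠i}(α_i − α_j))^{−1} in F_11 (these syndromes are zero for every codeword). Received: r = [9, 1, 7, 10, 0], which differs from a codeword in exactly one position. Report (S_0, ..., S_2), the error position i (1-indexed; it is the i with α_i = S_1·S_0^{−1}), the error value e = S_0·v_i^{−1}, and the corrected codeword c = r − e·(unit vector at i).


S = (10, 6, 8), error at position 3, error magnitude e = 4, c = [9, 1, 3, 10, 0].

Step 1: column multipliers v_i = (∏_{j≠i}(α_i − α_j))^{−1} mod 11.
  i = 1 (α = 1): (1−10)(1−5)(1−4)(1−7) = (−9)·(−4)·(−3)·(−6) = 648 ≡ 10, so v_1 = 10^{−1} = 10 (mod 11).
  i = 2 (α = 10): (10−1)(10−5)(10−4)(10−7) = 9·5·6·3 = 810 ≡ 7, so v_2 = 7^{−1} = 8 (mod 11).
  i = 3 (α = 5): (5−1)(5−10)(5−4)(5−7) = 4·(−5)·1·(−2) = 40 ≡ 7, so v_3 = 7^{−1} = 8 (mod 11).
  i = 4 (α = 4): (4−1)(4−10)(4−5)(4−7) = 3·(−6)·(−1)·(−3) = −54 ≡ 1, so v_4 = 1^{−1} = 1 (mod 11).
  i = 5 (α = 7): (7−1)(7−10)(7−5)(7−4) = 6·(−3)·2·3 = −108 ≡ 2, so v_5 = 2^{−1} = 6 (mod 11).
  v = [10, 8, 8, 1, 6].
Step 2: syndromes of r = [9, 1, 7, 10, 0] (all sums mod 11).
  S_0 = Σ v_i r_i = 10·9 + 8·1 + 8·7 + 1·10 + 6·0 = 164 ≡ 10.
  S_1 = Σ v_i α_i r_i = 10·1·9 + 8·10·1 + 8·5·7 + 1·4·10 + 6·7·0 = 490 ≡ 6.
  α_i^2 mod 11 = [1, 1, 3, 5, 5].
  S_2 = Σ v_i α_i^2 r_i = 10·1·9 + 8·1·1 + 8·3·7 + 1·5·10 + 6·5·0 = 316 ≡ 8.
  S = (10, 6, 8) ≠ 0, so r is not a codeword (an error is present).
Step 3: locate the error. For a single error e at position i, S_ℓ = v_i·e·α_i^ℓ, so α_err = S_1/S_0.
  S_0^{−1} = 10^{−1} = 10 (mod 11), so α_err = 6·10 = 60 ≡ 5 = α_3. Error position i = 3.
  Consistency check: S_2/S_1 = 8·2 = 16 ≡ 5 = α_err ✓ (single-error assumption holds).
Step 4: error magnitude e = S_0/v_3 = S_0·∏_{j≠3}(α_3 − α_j) = 10·7 = 70 ≡ 4 (mod 11).
Step 5: correct position 3: c_3 = r_3 − e = 7 − 4 ≡ 3 (mod 11). Hence c = [9, 1, 3, 10, 0].
  Check: interpolating c through the α_i gives m(x) = 5 + 4·x (degree < 2) with m(α_i) = c_i for every i, so c is indeed a codeword.


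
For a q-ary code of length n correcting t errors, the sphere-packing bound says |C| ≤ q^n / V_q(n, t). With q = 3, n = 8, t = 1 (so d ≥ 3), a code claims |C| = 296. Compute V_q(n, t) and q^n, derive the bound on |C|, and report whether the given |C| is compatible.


V_q(n, t) = 17, q^n = 6561, Hamming bound = 385, |C| = 296 ≤ bound (satisfied).

Step 1: Compute V_q(n, t) = Σ_{j=0}^1 C(n, j) (q−1)^j.
  j = 0: C(8,0)·(2)^0 = 1·1 = 1.
  j = 1: C(8,1)·(2)^1 = 8·2 = 16.
  V_q(n, t) = 1 + 16 = 17.
Step 2: q^n = 3^8 = 6561.
Step 3: Hamming bound ⌊q^n / V_q(n,t)⌋ = ⌊6561/17⌋ = 385.
Step 4: Compare |C| = 296 to 385: satisfied.
The claimed |C| lies below the Hamming bound.


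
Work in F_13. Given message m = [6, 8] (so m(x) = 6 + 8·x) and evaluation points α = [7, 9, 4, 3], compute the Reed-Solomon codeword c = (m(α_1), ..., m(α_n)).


c = [10, 0, 12, 4]

Message polynomial: m(x) = 6 + 8·x (mod 13).
For each evaluation point α_i, compute m(α_i) mod 13:
  α_1 = 7: Horner steps 8 → 10, so m(7) = 10.
  α_2 = 9: Horner steps 8 → 0, so m(9) = 0.
  α_3 = 4: Horner steps 8 → 12, so m(4) = 12.
  α_4 = 3: Horner steps 8 → 4, so m(3) = 4.
Codeword c = [10, 0, 12, 4] ∈ F_13^4.


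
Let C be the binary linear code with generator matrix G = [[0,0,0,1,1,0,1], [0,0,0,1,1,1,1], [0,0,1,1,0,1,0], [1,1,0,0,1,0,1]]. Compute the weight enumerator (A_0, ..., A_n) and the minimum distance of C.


Weight distribution: A_0 = 1, A_1 = 1, A_2 = 1, A_3 = 5, A_4 = 5, A_5 = 1, A_6 = 1, A_7 = 1. Minimum distance d = 1.

Enumerate all 2^4 = 16 messages m ∈ F_2^4.
For each, compute codeword c = mG in F_2^7, then tally its weight.
  m = 0000 → c = 0000000, weight = 0.
  m = 1000 → c = 0001101, weight = 3.
  m = 0100 → c = 0001111, weight = 4.
  m = 1100 → c = 0000010, weight = 1.
  m = 0010 → c = 0011010, weight = 3.
  m = 1010 → c = 0010111, weight = 4.
  m = 0110 → c = 0010101, weight = 3.
  m = 1110 → c = 0011000, weight = 2.
  m = 0001 → c = 1100101, weight = 4.
  m = 1001 → c = 1101000, weight = 3.
  m = 0101 → c = 1101010, weight = 4.
  m = 1101 → c = 1100111, weight = 5.
  m = 0011 → c = 1111111, weight = 7.
  m = 1011 → c = 1110010, weight = 4.
  m = 0111 → c = 1110000, weight = 3.
  m = 1111 → c = 1111101, weight = 6.
Tally weights:
  weight 0: 1 codewords.
  weight 1: 1 codewords.
  weight 2: 1 codewords.
  weight 3: 5 codewords.
  weight 4: 5 codewords.
  weight 5: 1 codewords.
  weight 6: 1 codewords.
  weight 7: 1 codewords.
Minimum distance d = smallest w > 0 with A_w > 0 = 1.
Sanity: Σ A_w = 16 = 2^4 = 16 ✓.


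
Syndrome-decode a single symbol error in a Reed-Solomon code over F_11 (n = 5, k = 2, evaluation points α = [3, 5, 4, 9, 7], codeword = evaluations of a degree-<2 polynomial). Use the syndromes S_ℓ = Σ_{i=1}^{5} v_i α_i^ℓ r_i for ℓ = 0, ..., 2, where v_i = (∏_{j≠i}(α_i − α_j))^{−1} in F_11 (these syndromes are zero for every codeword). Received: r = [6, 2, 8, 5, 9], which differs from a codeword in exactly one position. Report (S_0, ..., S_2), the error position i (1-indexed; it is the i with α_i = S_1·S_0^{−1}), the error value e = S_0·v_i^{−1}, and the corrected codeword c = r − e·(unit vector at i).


S = (10, 7, 6), error at position 3, error magnitude e = 4, c = [6, 2, 4, 5, 9].

Step 1: column multipliers v_i = (∏_{j≠i}(α_i − α_j))^{−1} mod 11.
  i = 1 (α = 3): (3−5)(3−4)(3−9)(3−7) = (−2)·(−1)·(−6)·(−4) = 48 ≡ 4, so v_1 = 4^{−1} = 3 (mod 11).
  i = 2 (α = 5): (5−3)(5−4)(5−9)(5−7) = 2·1·(−4)·(−2) = 16 ≡ 5, so v_2 = 5^{−1} = 9 (mod 11).
  i = 3 (α = 4): (4−3)(4−5)(4−9)(4−7) = 1·(−1)·(−5)·(−3) = −15 ≡ 7, so v_3 = 7^{−1} = 8 (mod 11).
  i = 4 (α = 9): (9−3)(9−5)(9−4)(9−7) = 6·4·5·2 = 240 ≡ 9, so v_4 = 9^{−1} = 5 (mod 11).
  i = 5 (α = 7): (7−3)(7−5)(7−4)(7−9) = 4·2·3·(−2) = −48 ≡ 7, so v_5 = 7^{−1} = 8 (mod 11).
  v = [3, 9, 8, 5, 8].
Step 2: syndromes of r = [6, 2, 8, 5, 9] (all sums mod 11).
  S_0 = Σ v_i r_i = 3·6 + 9·2 + 8·8 + 5·5 + 8·9 = 197 ≡ 10.
  S_1 = Σ v_i α_i r_i = 3·3·6 + 9·5·2 + 8·4·8 + 5·9·5 + 8·7·9 = 1129 ≡ 7.
  α_i^2 mod 11 = [9, 3, 5, 4, 5].
  S_2 = Σ v_i α_i^2 r_i = 3·9·6 + 9·3·2 + 8·5·8 + 5·4·5 + 8·5·9 = 996 ≡ 6.
  S = (10, 7, 6) ≠ 0, so r is not a codeword (an error is present).
Step 3: locate the error. For a single error e at position i, S_ℓ = v_i·e·α_i^ℓ, so α_err = S_1/S_0.
  S_0^{−1} = 10^{−1} = 10 (mod 11), so α_err = 7·10 = 70 ≡ 4 = α_3. Error position i = 3.
  Consistency check: S_2/S_1 = 6·8 = 48 ≡ 4 = α_err ✓ (single-error assumption holds).
Step 4: error magnitude e = S_0/v_3 = S_0·∏_{j≠3}(α_3 − α_j) = 10·7 = 70 ≡ 4 (mod 11).
Step 5: correct position 3: c_3 = r_3 − e = 8 − 4 ≡ 4 (mod 11). Hence c = [6, 2, 4, 5, 9].
  Check: interpolating c through the α_i gives m(x) = 1 + 9·x (degree < 2) with m(α_i) = c_i for every i, so c is indeed a codeword.


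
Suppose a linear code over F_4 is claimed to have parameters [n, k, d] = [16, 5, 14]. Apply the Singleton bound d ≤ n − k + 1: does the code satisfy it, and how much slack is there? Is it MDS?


Singleton RHS = n − k + 1 = 12, slack = -2, bound violated (no such code; not MDS).

Singleton bound: d ≤ n − k + 1.
Here n = 16, k = 5, so n − k + 1 = 12.
Given d = 14, check d ≤ 12: NO.
Slack = (n − k + 1) − d = -2.
The slack is negative: d = 14 exceeds n − k + 1 = 12 by 2, so the Singleton bound is violated and no linear [16, 5, 14]_4 code can exist. In particular it is not MDS (MDS requires d = n − k + 1 exactly).
Description: the claimed parameters are [16, 5, 14]_4; such a code would be impossible (violates the Singleton bound).


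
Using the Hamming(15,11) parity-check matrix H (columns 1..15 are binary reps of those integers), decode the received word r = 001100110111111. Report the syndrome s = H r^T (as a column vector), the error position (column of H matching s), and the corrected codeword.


s = (1, 0, 0, 1)^T, error position = 9, corrected codeword c = 001100111111111

Compute s = H r^T mod 2 one row at a time:
  s_1 = 1 + 0 + 1 + 1 + 1 + 1 + 1 + 1 = 7 ≡ 1 (mod 2).
  s_2 = 1 + 0 + 0 + 1 + 1 + 1 + 1 + 1 = 6 ≡ 0 (mod 2).
  s_3 = 0 + 1 + 0 + 1 + 1 + 1 + 1 + 1 = 6 ≡ 0 (mod 2).
  s_4 = 0 + 1 + 0 + 1 + 0 + 1 + 1 + 1 = 5 ≡ 1 (mod 2).
s = (1, 0, 0, 1)^T — this equals column 9 of H (binary 1001), so error is at position 9.
Correct: flip bit 9 of r = 001100110111111 to get c = 001100111111111.


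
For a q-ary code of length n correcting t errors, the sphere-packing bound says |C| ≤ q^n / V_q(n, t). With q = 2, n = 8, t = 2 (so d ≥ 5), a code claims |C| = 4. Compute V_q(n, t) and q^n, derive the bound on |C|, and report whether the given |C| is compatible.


V_q(n, t) = 37, q^n = 256, Hamming bound = 6, |C| = 4 ≤ bound (satisfied).

Step 1: Compute V_q(n, t) = Σ_{j=0}^2 C(n, j) (q−1)^j.
  j = 0: C(8,0)·(1)^0 = 1·1 = 1.
  j = 1: C(8,1)·(1)^1 = 8·1 = 8.
  j = 2: C(8,2)·(1)^2 = 28·1 = 28.
  V_q(n, t) = 1 + 8 + 28 = 37.
Step 2: q^n = 2^8 = 256.
Step 3: Hamming bound ⌊q^n / V_q(n,t)⌋ = ⌊256/37⌋ = 6.
Step 4: Compare |C| = 4 to 6: satisfied.
The claimed |C| lies below the Hamming bound.


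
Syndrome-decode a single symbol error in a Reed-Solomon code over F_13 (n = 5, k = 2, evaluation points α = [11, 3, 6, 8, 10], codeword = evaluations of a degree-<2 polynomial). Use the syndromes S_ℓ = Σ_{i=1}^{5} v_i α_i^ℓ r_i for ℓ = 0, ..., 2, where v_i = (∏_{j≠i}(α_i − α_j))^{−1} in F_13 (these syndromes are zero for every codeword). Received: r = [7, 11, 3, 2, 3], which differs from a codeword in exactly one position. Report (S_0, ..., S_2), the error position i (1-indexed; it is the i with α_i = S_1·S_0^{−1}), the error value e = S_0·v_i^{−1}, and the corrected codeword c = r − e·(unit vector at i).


S = (6, 8, 2), error at position 5, error magnitude e = 2, c = [7, 11, 3, 2, 1].

Step 1: column multipliers v_i = (∏_{j≠i}(α_i − α_j))^{−1} mod 13.
  i = 1 (α = 11): (11−3)(11−6)(11−8)(11−10) = 8·5·3·1 = 120 ≡ 3, so v_1 = 3^{−1} = 9 (mod 13).
  i = 2 (α = 3): (3−11)(3−6)(3−8)(3−10) = (−8)·(−3)·(−5)·(−7) = 840 ≡ 8, so v_2 = 8^{−1} = 5 (mod 13).
  i = 3 (α = 6): (6−11)(6−3)(6−8)(6−10) = (−5)·3·(−2)·(−4) = −120 ≡ 10, so v_3 = 10^{−1} = 4 (mod 13).
  i = 4 (α = 8): (8−11)(8−3)(8−6)(8−10) = (−3)·5·2·(−2) = 60 ≡ 8, so v_4 = 8^{−1} = 5 (mod 13).
  i = 5 (α = 10): (10−11)(10−3)(10−6)(10−8) = (−1)·7·4·2 = −56 ≡ 9, so v_5 = 9^{−1} = 3 (mod 13).
  v = [9, 5, 4, 5, 3].
Step 2: syndromes of r = [7, 11, 3, 2, 3] (all sums mod 13).
  S_0 = Σ v_i r_i = 9·7 + 5·11 + 4·3 + 5·2 + 3·3 = 149 ≡ 6.
  S_1 = Σ v_i α_i r_i = 9·11·7 + 5·3·11 + 4·6·3 + 5·8·2 + 3·10·3 = 1100 ≡ 8.
  α_i^2 mod 13 = [4, 9, 10, 12, 9].
  S_2 = Σ v_i α_i^2 r_i = 9·4·7 + 5·9·11 + 4·10·3 + 5·12·2 + 3·9·3 = 1068 ≡ 2.
  S = (6, 8, 2) ≠ 0, so r is not a codeword (an error is present).
Step 3: locate the error. For a single error e at position i, S_ℓ = v_i·e·α_i^ℓ, so α_err = S_1/S_0.
  S_0^{−1} = 6^{−1} = 11 (mod 13), so α_err = 8·11 = 88 ≡ 10 = α_5. Error position i = 5.
  Consistency check: S_2/S_1 = 2·5 = 10 ≡ 10 = α_err ✓ (single-error assumption holds).
Step 4: error magnitude e = S_0/v_5 = S_0·∏_{j≠5}(α_5 − α_j) = 6·9 = 54 ≡ 2 (mod 13).
Step 5: correct position 5: c_5 = r_5 − e = 3 − 2 ≡ 1 (mod 13). Hence c = [7, 11, 3, 2, 1].
  Check: interpolating c through the α_i gives m(x) = 6 + 6·x (degree < 2) with m(α_i) = c_i for every i, so c is indeed a codeword.


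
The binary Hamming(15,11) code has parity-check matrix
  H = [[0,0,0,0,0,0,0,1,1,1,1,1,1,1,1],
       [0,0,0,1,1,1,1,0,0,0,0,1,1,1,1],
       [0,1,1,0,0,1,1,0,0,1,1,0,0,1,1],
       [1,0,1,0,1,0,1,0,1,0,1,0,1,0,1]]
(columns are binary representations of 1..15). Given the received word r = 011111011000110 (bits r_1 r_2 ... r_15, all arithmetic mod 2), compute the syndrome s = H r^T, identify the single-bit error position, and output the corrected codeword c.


s = (0, 1, 0, 0)^T, error position = 4, corrected codeword c = 011011011000110

Compute s = H r^T mod 2 one row at a time:
  s_1 = 1 + 1 + 0 + 0 + 0 + 1 + 1 + 0 = 4 ≡ 0 (mod 2).
  s_2 = 1 + 1 + 1 + 0 + 0 + 1 + 1 + 0 = 5 ≡ 1 (mod 2).
  s_3 = 1 + 1 + 1 + 0 + 0 + 0 + 1 + 0 = 4 ≡ 0 (mod 2).
  s_4 = 0 + 1 + 1 + 0 + 1 + 0 + 1 + 0 = 4 ≡ 0 (mod 2).
s = (0, 1, 0, 0)^T — this equals column 4 of H (binary 0100), so error is at position 4.
Correct: flip bit 4 of r = 011111011000110 to get c = 011011011000110.


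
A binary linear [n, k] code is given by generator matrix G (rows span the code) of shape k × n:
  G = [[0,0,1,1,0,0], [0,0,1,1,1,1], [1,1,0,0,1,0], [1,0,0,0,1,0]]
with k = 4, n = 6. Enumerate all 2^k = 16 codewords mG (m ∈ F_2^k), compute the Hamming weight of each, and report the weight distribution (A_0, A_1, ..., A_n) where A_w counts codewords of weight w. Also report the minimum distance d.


Weight distribution: A_0 = 1, A_1 = 1, A_2 = 4, A_3 = 4, A_4 = 3, A_5 = 3. Minimum distance d = 1.

Enumerate all 2^4 = 16 messages m ∈ F_2^4.
For each, compute codeword c = mG in F_2^6, then tally its weight.
  m = 0000 → c = 000000, weight = 0.
  m = 1000 → c = 001100, weight = 2.
  m = 0100 → c = 001111, weight = 4.
  m = 1100 → c = 000011, weight = 2.
  m = 0010 → c = 110010, weight = 3.
  m = 1010 → c = 111110, weight = 5.
  m = 0110 → c = 111101, weight = 5.
  m = 1110 → c = 110001, weight = 3.
  m = 0001 → c = 100010, weight = 2.
  m = 1001 → c = 101110, weight = 4.
  m = 0101 → c = 101101, weight = 4.
  m = 1101 → c = 100001, weight = 2.
  m = 0011 → c = 010000, weight = 1.
  m = 1011 → c = 011100, weight = 3.
  m = 0111 → c = 011111, weight = 5.
  m = 1111 → c = 010011, weight = 3.
Tally weights:
  weight 0: 1 codewords.
  weight 1: 1 codewords.
  weight 2: 4 codewords.
  weight 3: 4 codewords.
  weight 4: 3 codewords.
  weight 5: 3 codewords.
Minimum distance d = smallest w > 0 with A_w > 0 = 1.
Sanity: Σ A_w = 16 = 2^4 = 16 ✓.


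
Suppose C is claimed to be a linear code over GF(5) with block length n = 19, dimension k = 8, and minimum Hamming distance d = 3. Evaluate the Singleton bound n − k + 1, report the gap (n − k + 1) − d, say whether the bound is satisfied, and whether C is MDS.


Singleton RHS = n − k + 1 = 12, slack = 9, bound satisfied, not MDS.

Singleton bound: d ≤ n − k + 1.
Here n = 19, k = 8, so n − k + 1 = 12.
Given d = 3, check d ≤ 12: YES.
Slack = (n − k + 1) − d = 9.
The code is NOT MDS (slack = 9 > 0).
Description: the claimed parameters are [19, 8, 3]_5; such a code would be non-MDS.


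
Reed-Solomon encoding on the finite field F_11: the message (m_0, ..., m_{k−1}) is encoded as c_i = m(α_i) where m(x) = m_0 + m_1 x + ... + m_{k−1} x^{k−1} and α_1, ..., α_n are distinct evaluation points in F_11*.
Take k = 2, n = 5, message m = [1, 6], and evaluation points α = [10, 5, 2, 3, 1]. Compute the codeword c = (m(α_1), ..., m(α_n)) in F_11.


c = [6, 9, 2, 8, 7]

Message polynomial: m(x) = 1 + 6·x (mod 11).
For each evaluation point α_i, compute m(α_i) mod 11:
  α_1 = 10: Horner steps 6 → 6, so m(10) = 6.
  α_2 = 5: Horner steps 6 → 9, so m(5) = 9.
  α_3 = 2: Horner steps 6 → 2, so m(2) = 2.
  α_4 = 3: Horner steps 6 → 8, so m(3) = 8.
  α_5 = 1: Horner steps 6 → 7, so m(1) = 7.
Codeword c = [6, 9, 2, 8, 7] ∈ F_11^5.


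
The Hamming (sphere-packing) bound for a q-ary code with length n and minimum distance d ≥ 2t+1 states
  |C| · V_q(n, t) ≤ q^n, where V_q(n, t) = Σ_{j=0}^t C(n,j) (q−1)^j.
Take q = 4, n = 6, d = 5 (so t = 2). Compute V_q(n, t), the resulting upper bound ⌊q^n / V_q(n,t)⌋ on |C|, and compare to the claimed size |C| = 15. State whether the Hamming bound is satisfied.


V_q(n, t) = 154, q^n = 4096, Hamming bound = 26, |C| = 15 ≤ bound (satisfied).

Step 1: Compute V_q(n, t) = Σ_{j=0}^2 C(n, j) (q−1)^j.
  j = 0: C(6,0)·(3)^0 = 1·1 = 1.
  j = 1: C(6,1)·(3)^1 = 6·3 = 18.
  j = 2: C(6,2)·(3)^2 = 15·9 = 135.
  V_q(n, t) = 1 + 18 + 135 = 154.
Step 2: q^n = 4^6 = 4096.
Step 3: Hamming bound ⌊q^n / V_q(n,t)⌋ = ⌊4096/154⌋ = 26.
Step 4: Compare |C| = 15 to 26: satisfied.
The claimed |C| lies below the Hamming bound.


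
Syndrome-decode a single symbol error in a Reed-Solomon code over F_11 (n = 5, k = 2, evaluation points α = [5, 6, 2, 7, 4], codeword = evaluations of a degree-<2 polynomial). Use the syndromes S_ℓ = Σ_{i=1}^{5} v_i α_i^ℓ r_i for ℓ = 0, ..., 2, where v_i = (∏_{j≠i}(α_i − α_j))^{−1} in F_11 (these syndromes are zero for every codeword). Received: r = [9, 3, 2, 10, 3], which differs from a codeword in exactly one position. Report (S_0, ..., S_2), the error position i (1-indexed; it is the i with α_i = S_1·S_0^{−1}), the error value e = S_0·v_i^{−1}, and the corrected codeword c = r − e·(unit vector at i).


S = (7, 9, 10), error at position 2, error magnitude e = 10, c = [9, 4, 2, 10, 3].

Step 1: column multipliers v_i = (∏_{j≠i}(α_i − α_j))^{−1} mod 11.
  i = 1 (α = 5): (5−6)(5−2)(5−7)(5−4) = (−1)·3·(−2)·1 = 6 ≡ 6, so v_1 = 6^{−1} = 2 (mod 11).
  i = 2 (α = 6): (6−5)(6−2)(6−7)(6−4) = 1·4·(−1)·2 = −8 ≡ 3, so v_2 = 3^{−1} = 4 (mod 11).
  i = 3 (α = 2): (2−5)(2−6)(2−7)(2−4) = (−3)·(−4)·(−5)·(−2) = 120 ≡ 10, so v_3 = 10^{−1} = 10 (mod 11).
  i = 4 (α = 7): (7−5)(7−6)(7−2)(7−4) = 2·1·5·3 = 30 ≡ 8, so v_4 = 8^{−1} = 7 (mod 11).
  i = 5 (α = 4): (4−5)(4−6)(4−2)(4−7) = (−1)·(−2)·2·(−3) = −12 ≡ 10, so v_5 = 10^{−1} = 10 (mod 11).
  v = [2, 4, 10, 7, 10].
Step 2: syndromes of r = [9, 3, 2, 10, 3] (all sums mod 11).
  S_0 = Σ v_i r_i = 2·9 + 4·3 + 10·2 + 7·10 + 10·3 = 150 ≡ 7.
  S_1 = Σ v_i α_i r_i = 2·5·9 + 4·6·3 + 10·2·2 + 7·7·10 + 10·4·3 = 812 ≡ 9.
  α_i^2 mod 11 = [3, 3, 4, 5, 5].
  S_2 = Σ v_i α_i^2 r_i = 2·3·9 + 4·3·3 + 10·4·2 + 7·5·10 + 10·5·3 = 670 ≡ 10.
  S = (7, 9, 10) ≠ 0, so r is not a codeword (an error is present).
Step 3: locate the error. For a single error e at position i, S_ℓ = v_i·e·α_i^ℓ, so α_err = S_1/S_0.
  S_0^{−1} = 7^{−1} = 8 (mod 11), so α_err = 9·8 = 72 ≡ 6 = α_2. Error position i = 2.
  Consistency check: S_2/S_1 = 10·5 = 50 ≡ 6 = α_err ✓ (single-error assumption holds).
Step 4: error magnitude e = S_0/v_2 = S_0·∏_{j≠2}(α_2 − α_j) = 7·3 = 21 ≡ 10 (mod 11).
Step 5: correct position 2: c_2 = r_2 − e = 3 − 10 ≡ 4 (mod 11). Hence c = [9, 4, 2, 10, 3].
  Check: interpolating c through the α_i gives m(x) = 1 + 6·x (degree < 2) with m(α_i) = c_i for every i, so c is indeed a codeword.


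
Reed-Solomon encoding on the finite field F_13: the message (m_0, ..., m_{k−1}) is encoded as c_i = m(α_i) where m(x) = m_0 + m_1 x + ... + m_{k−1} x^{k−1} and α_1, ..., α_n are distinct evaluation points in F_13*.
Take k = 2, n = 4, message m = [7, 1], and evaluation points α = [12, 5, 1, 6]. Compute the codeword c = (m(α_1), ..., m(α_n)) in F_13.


c = [6, 12, 8, 0]

Message polynomial: m(x) = 7 + 1·x (mod 13).
For each evaluation point α_i, compute m(α_i) mod 13:
  α_1 = 12: Horner steps 1 → 6, so m(12) = 6.
  α_2 = 5: Horner steps 1 → 12, so m(5) = 12.
  α_3 = 1: Horner steps 1 → 8, so m(1) = 8.
  α_4 = 6: Horner steps 1 → 0, so m(6) = 0.
Codeword c = [6, 12, 8, 0] ∈ F_13^4.


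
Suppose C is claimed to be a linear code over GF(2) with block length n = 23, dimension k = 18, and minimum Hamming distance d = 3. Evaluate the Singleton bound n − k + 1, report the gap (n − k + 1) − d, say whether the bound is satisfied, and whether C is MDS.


Singleton RHS = n − k + 1 = 6, slack = 3, bound satisfied, not MDS.

Singleton bound: d ≤ n − k + 1.
Here n = 23, k = 18, so n − k + 1 = 6.
Given d = 3, check d ≤ 6: YES.
Slack = (n − k + 1) − d = 3.
The code is NOT MDS (slack = 3 > 0).
Description: the claimed parameters are [23, 18, 3]_2; such a code would be non-MDS.


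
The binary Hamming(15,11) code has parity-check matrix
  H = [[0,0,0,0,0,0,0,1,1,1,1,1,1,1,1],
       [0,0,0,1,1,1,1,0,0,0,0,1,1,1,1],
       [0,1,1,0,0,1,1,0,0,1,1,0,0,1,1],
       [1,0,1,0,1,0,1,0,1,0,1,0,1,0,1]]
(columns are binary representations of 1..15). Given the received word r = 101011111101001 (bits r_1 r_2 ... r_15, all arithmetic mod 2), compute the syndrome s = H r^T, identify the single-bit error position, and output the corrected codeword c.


s = (1, 1, 1, 0)^T, error position = 14, corrected codeword c = 101011111101011

Compute s = H r^T mod 2 one row at a time:
  s_1 = 1 + 1 + 1 + 0 + 1 + 0 + 0 + 1 = 5 ≡ 1 (mod 2).
  s_2 = 0 + 1 + 1 + 1 + 1 + 0 + 0 + 1 = 5 ≡ 1 (mod 2).
  s_3 = 0 + 1 + 1 + 1 + 1 + 0 + 0 + 1 = 5 ≡ 1 (mod 2).
  s_4 = 1 + 1 + 1 + 1 + 1 + 0 + 0 + 1 = 6 ≡ 0 (mod 2).
s = (1, 1, 1, 0)^T — this equals column 14 of H (binary 1110), so error is at position 14.
Correct: flip bit 14 of r = 101011111101001 to get c = 101011111101011.


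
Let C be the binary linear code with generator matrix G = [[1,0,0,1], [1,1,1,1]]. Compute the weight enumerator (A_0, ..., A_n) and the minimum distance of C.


Weight distribution: A_0 = 1, A_2 = 2, A_4 = 1. Minimum distance d = 2.

Enumerate all 2^2 = 4 messages m ∈ F_2^2.
For each, compute codeword c = mG in F_2^4, then tally its weight.
  m = 00 → c = 0000, weight = 0.
  m = 10 → c = 1001, weight = 2.
  m = 01 → c = 1111, weight = 4.
  m = 11 → c = 0110, weight = 2.
Tally weights:
  weight 0: 1 codewords.
  weight 2: 2 codewords.
  weight 4: 1 codewords.
Minimum distance d = smallest w > 0 with A_w > 0 = 2.
Sanity: Σ A_w = 4 = 2^2 = 4 ✓.


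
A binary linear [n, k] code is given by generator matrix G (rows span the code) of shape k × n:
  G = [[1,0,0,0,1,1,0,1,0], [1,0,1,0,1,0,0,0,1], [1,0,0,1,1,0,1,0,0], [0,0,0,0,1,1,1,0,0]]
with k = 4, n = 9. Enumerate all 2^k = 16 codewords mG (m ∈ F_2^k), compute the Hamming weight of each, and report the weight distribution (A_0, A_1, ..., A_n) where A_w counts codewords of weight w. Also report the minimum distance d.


Weight distribution: A_0 = 1, A_3 = 4, A_4 = 6, A_5 = 4, A_8 = 1. Minimum distance d = 3.

Enumerate all 2^4 = 16 messages m ∈ F_2^4.
For each, compute codeword c = mG in F_2^9, then tally its weight.
  m = 0000 → c = 000000000, weight = 0.
  m = 1000 → c = 100011010, weight = 4.
  m = 0100 → c = 101010001, weight = 4.
  m = 1100 → c = 001001011, weight = 4.
  m = 0010 → c = 100110100, weight = 4.
  m = 1010 → c = 000101110, weight = 4.
  m = 0110 → c = 001100101, weight = 4.
  m = 1110 → c = 101111111, weight = 8.
  m = 0001 → c = 000011100, weight = 3.
  m = 1001 → c = 100000110, weight = 3.
  m = 0101 → c = 101001101, weight = 5.
  m = 1101 → c = 001010111, weight = 5.
  m = 0011 → c = 100101000, weight = 3.
  m = 1011 → c = 000110010, weight = 3.
  m = 0111 → c = 001111001, weight = 5.
  m = 1111 → c = 101100011, weight = 5.
Tally weights:
  weight 0: 1 codewords.
  weight 3: 4 codewords.
  weight 4: 6 codewords.
  weight 5: 4 codewords.
  weight 8: 1 codewords.
Minimum distance d = smallest w > 0 with A_w > 0 = 3.
Sanity: Σ A_w = 16 = 2^4 = 16 ✓.


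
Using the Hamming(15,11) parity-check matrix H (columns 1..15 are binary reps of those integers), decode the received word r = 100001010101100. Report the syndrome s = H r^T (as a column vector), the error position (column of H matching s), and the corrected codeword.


s = (0, 1, 0, 0)^T, error position = 4, corrected codeword c = 100101010101100

Compute s = H r^T mod 2 one row at a time:
  s_1 = 1 + 0 + 1 + 0 + 1 + 1 + 0 + 0 = 4 ≡ 0 (mod 2).
  s_2 = 0 + 0 + 1 + 0 + 1 + 1 + 0 + 0 = 3 ≡ 1 (mod 2).
  s_3 = 0 + 0 + 1 + 0 + 1 + 0 + 0 + 0 = 2 ≡ 0 (mod 2).
  s_4 = 1 + 0 + 0 + 0 + 0 + 0 + 1 + 0 = 2 ≡ 0 (mod 2).
s = (0, 1, 0, 0)^T — this equals column 4 of H (binary 0100), so error is at position 4.
Correct: flip bit 4 of r = 100001010101100 to get c = 100101010101100.


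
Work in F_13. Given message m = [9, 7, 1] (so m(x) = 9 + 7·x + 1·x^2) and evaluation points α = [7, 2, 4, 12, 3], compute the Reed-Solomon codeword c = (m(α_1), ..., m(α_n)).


c = [3, 1, 1, 3, 0]

Message polynomial: m(x) = 9 + 7·x + 1·x^2 (mod 13).
For each evaluation point α_i, compute m(α_i) mod 13:
  α_1 = 7: Horner steps 1 → 1 → 3, so m(7) = 3.
  α_2 = 2: Horner steps 1 → 9 → 1, so m(2) = 1.
  α_3 = 4: Horner steps 1 → 11 → 1, so m(4) = 1.
  α_4 = 12: Horner steps 1 → 6 → 3, so m(12) = 3.
  α_5 = 3: Horner steps 1 → 10 → 0, so m(3) = 0.
Codeword c = [3, 1, 1, 3, 0] ∈ F_13^5.


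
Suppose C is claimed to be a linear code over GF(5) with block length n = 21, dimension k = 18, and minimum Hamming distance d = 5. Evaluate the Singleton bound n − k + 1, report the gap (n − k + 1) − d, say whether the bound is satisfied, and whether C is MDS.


Singleton RHS = n − k + 1 = 4, slack = -1, bound violated (no such code; not MDS).

Singleton bound: d ≤ n − k + 1.
Here n = 21, k = 18, so n − k + 1 = 4.
Given d = 5, check d ≤ 4: NO.
Slack = (n − k + 1) − d = -1.
The slack is negative: d = 5 exceeds n − k + 1 = 4 by 1, so the Singleton bound is violated and no linear [21, 18, 5]_5 code can exist. In particular it is not MDS (MDS requires d = n − k + 1 exactly).
Description: the claimed parameters are [21, 18, 5]_5; such a code would be impossible (violates the Singleton bound).


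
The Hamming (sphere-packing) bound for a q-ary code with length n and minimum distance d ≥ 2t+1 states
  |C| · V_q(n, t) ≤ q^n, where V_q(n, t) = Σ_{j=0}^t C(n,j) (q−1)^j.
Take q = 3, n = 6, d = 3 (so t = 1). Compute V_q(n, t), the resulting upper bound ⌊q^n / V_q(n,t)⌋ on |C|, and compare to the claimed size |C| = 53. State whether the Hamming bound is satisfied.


V_q(n, t) = 13, q^n = 729, Hamming bound = 56, |C| = 53 ≤ bound (satisfied).

Step 1: Compute V_q(n, t) = Σ_{j=0}^1 C(n, j) (q−1)^j.
  j = 0: C(6,0)·(2)^0 = 1·1 = 1.
  j = 1: C(6,1)·(2)^1 = 6·2 = 12.
  V_q(n, t) = 1 + 12 = 13.
Step 2: q^n = 3^6 = 729.
Step 3: Hamming bound ⌊q^n / V_q(n,t)⌋ = ⌊729/13⌋ = 56.
Step 4: Compare |C| = 53 to 56: satisfied.
The claimed |C| lies below the Hamming bound.


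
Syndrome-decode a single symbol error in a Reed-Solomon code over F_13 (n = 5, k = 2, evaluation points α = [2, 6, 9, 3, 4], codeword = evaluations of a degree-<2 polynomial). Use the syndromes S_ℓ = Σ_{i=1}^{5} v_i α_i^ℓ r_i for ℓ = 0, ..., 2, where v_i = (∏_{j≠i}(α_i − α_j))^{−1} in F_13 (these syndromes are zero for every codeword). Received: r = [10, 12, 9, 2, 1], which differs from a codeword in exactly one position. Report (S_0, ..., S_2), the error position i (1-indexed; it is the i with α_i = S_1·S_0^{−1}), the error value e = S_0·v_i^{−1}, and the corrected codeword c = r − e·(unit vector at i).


S = (5, 10, 7), error at position 1, error magnitude e = 7, c = [3, 12, 9, 2, 1].

Step 1: column multipliers v_i = (∏_{j≠i}(α_i − α_j))^{−1} mod 13.
  i = 1 (α = 2): (2−6)(2−9)(2−3)(2−4) = (−4)·(−7)·(−1)·(−2) = 56 ≡ 4, so v_1 = 4^{−1} = 10 (mod 13).
  i = 2 (α = 6): (6−2)(6−9)(6−3)(6−4) = 4·(−3)·3·2 = −72 ≡ 6, so v_2 = 6^{−1} = 11 (mod 13).
  i = 3 (α = 9): (9−2)(9−6)(9−3)(9−4) = 7·3·6·5 = 630 ≡ 6, so v_3 = 6^{−1} = 11 (mod 13).
  i = 4 (α = 3): (3−2)(3−6)(3−9)(3−4) = 1·(−3)·(−6)·(−1) = −18 ≡ 8, so v_4 = 8^{−1} = 5 (mod 13).
  i = 5 (α = 4): (4−2)(4−6)(4−9)(4−3) = 2·(−2)·(−5)·1 = 20 ≡ 7, so v_5 = 7^{−1} = 2 (mod 13).
  v = [10, 11, 11, 5, 2].
Step 2: syndromes of r = [10, 12, 9, 2, 1] (all sums mod 13).
  S_0 = Σ v_i r_i = 10·10 + 11·12 + 11·9 + 5·2 + 2·1 = 343 ≡ 5.
  S_1 = Σ v_i α_i r_i = 10·2·10 + 11·6·12 + 11·9·9 + 5·3·2 + 2·4·1 = 1921 ≡ 10.
  α_i^2 mod 13 = [4, 10, 3, 9, 3].
  S_2 = Σ v_i α_i^2 r_i = 10·4·10 + 11·10·12 + 11·3·9 + 5·9·2 + 2·3·1 = 2113 ≡ 7.
  S = (5, 10, 7) ≠ 0, so r is not a codeword (an error is present).
Step 3: locate the error. For a single error e at position i, S_ℓ = v_i·e·α_i^ℓ, so α_err = S_1/S_0.
  S_0^{−1} = 5^{−1} = 8 (mod 13), so α_err = 10·8 = 80 ≡ 2 = α_1. Error position i = 1.
  Consistency check: S_2/S_1 = 7·4 = 28 ≡ 2 = α_err ✓ (single-error assumption holds).
Step 4: error magnitude e = S_0/v_1 = S_0·∏_{j≠1}(α_1 − α_j) = 5·4 = 20 ≡ 7 (mod 13).
Step 5: correct position 1: c_1 = r_1 − e = 10 − 7 ≡ 3 (mod 13). Hence c = [3, 12, 9, 2, 1].
  Check: interpolating c through the α_i gives m(x) = 5 + 12·x (degree < 2) with m(α_i) = c_i for every i, so c is indeed a codeword.


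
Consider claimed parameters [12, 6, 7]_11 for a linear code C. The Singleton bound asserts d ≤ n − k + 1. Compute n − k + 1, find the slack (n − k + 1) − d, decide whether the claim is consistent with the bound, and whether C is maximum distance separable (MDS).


Singleton RHS = n − k + 1 = 7, slack = 0, bound satisfied, MDS.

Singleton bound: d ≤ n − k + 1.
Here n = 12, k = 6, so n − k + 1 = 7.
Given d = 7, check d ≤ 7: YES.
Slack = (n − k + 1) − d = 0.
The code is MDS (slack = 0).
Description: the claimed parameters are [12, 6, 7]_11; such a code would be MDS (meets Singleton bound).


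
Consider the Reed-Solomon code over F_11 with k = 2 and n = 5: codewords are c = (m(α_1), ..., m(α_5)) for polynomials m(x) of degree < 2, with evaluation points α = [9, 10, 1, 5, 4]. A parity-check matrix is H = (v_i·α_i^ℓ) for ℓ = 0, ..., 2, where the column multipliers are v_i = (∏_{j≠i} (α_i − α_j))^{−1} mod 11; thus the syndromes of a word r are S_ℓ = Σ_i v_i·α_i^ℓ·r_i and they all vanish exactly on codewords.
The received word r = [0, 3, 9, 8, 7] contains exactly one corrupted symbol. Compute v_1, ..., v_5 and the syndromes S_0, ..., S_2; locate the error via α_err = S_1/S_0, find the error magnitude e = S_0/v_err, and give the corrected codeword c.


S = (3, 4, 9), error at position 4, error magnitude e = 9, c = [0, 3, 9, 10, 7].

Step 1: column multipliers v_i = (∏_{j≠i}(α_i − α_j))^{−1} mod 11.
  i = 1 (α = 9): (9−10)(9−1)(9−5)(9−4) = (−1)·8·4·5 = −160 ≡ 5, so v_1 = 5^{−1} = 9 (mod 11).
  i = 2 (α = 10): (10−9)(10−1)(10−5)(10−4) = 1·9·5·6 = 270 ≡ 6, so v_2 = 6^{−1} = 2 (mod 11).
  i = 3 (α = 1): (1−9)(1−10)(1−5)(1−4) = (−8)·(−9)·(−4)·(−3) = 864 ≡ 6, so v_3 = 6^{−1} = 2 (mod 11).
  i = 4 (α = 5): (5−9)(5−10)(5−1)(5−4) = (−4)·(−5)·4·1 = 80 ≡ 3, so v_4 = 3^{−1} = 4 (mod 11).
  i = 5 (α = 4): (4−9)(4−10)(4−1)(4−5) = (−5)·(−6)·3·(−1) = −90 ≡ 9, so v_5 = 9^{−1} = 5 (mod 11).
  v = [9, 2, 2, 4, 5].
Step 2: syndromes of r = [0, 3, 9, 8, 7] (all sums mod 11).
  S_0 = Σ v_i r_i = 9·0 + 2·3 + 2·9 + 4·8 + 5·7 = 91 ≡ 3.
  S_1 = Σ v_i α_i r_i = 9·9·0 + 2·10·3 + 2·1·9 + 4·5·8 + 5·4·7 = 378 ≡ 4.
  α_i^2 mod 11 = [4, 1, 1, 3, 5].
  S_2 = Σ v_i α_i^2 r_i = 9·4·0 + 2·1·3 + 2·1·9 + 4·3·8 + 5·5·7 = 295 ≡ 9.
  S = (3, 4, 9) ≠ 0, so r is not a codeword (an error is present).
Step 3: locate the error. For a single error e at position i, S_ℓ = v_i·e·α_i^ℓ, so α_err = S_1/S_0.
  S_0^{−1} = 3^{−1} = 4 (mod 11), so α_err = 4·4 = 16 ≡ 5 = α_4. Error position i = 4.
  Consistency check: S_2/S_1 = 9·3 = 27 ≡ 5 = α_err ✓ (single-error assumption holds).
Step 4: error magnitude e = S_0/v_4 = S_0·∏_{j≠4}(α_4 − α_j) = 3·3 = 9 ≡ 9 (mod 11).
Step 5: correct position 4: c_4 = r_4 − e = 8 − 9 ≡ 10 (mod 11). Hence c = [0, 3, 9, 10, 7].
  Check: interpolating c through the α_i gives m(x) = 6 + 3·x (degree < 2) with m(α_i) = c_i for every i, so c is indeed a codeword.
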